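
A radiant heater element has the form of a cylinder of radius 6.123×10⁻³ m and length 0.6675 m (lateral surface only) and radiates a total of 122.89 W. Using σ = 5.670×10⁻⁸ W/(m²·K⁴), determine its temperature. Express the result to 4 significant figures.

Lateral area A = 2πrL = 2π×6.123×10⁻³×0.6675 = 0.0256800 m².
P = σAT⁴ ⇒ T = (P/(σA))^(1/4) = (122.89/(5.670×10⁻⁸×0.0256800))^(1/4) = 539.0 K.

T ≈ 539.0 K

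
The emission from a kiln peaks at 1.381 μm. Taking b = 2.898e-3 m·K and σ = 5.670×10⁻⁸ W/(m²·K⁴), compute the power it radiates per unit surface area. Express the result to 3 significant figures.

I ≈ 1.10×10⁶ W/m²

Wien's law: T = b/λ_max = 2.898×10⁻³/1.381×10⁻⁶ = 2098.48 K.
Then I = σT⁴ = 5.670×10⁻⁸×(2098.48)⁴ = 1.10×10⁶ W/m².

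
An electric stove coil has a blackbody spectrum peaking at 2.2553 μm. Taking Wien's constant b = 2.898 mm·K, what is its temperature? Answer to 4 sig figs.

T ≈ 1285 K

Wien's law gives T = b/λ_max = (2.898×10⁻³ m·K)/(2.2553×10⁻⁶ m) = 1285 K.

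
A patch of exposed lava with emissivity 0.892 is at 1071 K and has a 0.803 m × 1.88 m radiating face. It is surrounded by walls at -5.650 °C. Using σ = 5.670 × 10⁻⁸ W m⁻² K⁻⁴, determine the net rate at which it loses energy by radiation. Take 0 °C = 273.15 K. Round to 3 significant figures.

Surroundings: T = -5.650 °C + 273.15 = 267.500 K.
Area A = 0.803 × 1.88 = 1.50964 m².
Net radiated power P_net = εσA(T⁴ − T₀⁴) = 0.892×5.670×10⁻⁸×1.50964×(1071⁴ − 267.500⁴).
T⁴ − T₀⁴ = 1.31570×10¹² − 5.12030×10⁹ = 1.31058×10¹² K⁴, so P_net = 1.00×10⁵ W.

Net loss ≈ 1.00×10⁵ W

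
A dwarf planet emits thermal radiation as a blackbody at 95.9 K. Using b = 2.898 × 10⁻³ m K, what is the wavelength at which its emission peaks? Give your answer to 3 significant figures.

Wien's displacement law: λ_max = b/T = (2.898×10⁻³ m·K)/(95.9 K) = 3.022×10⁻⁵ m.
That is 30.2 μm, in the infrared range.

λ_max ≈ 30.2 μm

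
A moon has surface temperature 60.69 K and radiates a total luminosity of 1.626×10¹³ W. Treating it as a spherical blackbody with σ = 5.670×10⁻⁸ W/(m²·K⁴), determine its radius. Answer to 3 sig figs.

R ≈ 1.30×10⁶ m

L = 4πR²σT⁴ ⇒ R = √(L/(4πσT⁴)).
σT⁴ = 0.769222 W/m², so R = √(1.626×10¹³/(4π×0.769222)) = 1.30×10⁶ m.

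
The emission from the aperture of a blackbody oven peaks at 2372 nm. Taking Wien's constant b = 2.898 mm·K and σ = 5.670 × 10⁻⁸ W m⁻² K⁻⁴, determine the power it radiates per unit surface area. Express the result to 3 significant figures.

Wien's law: T = b/λ_max = 2.898×10⁻³/2.372×10⁻⁶ = 1221.75 K.
Then I = σT⁴ = 5.670×10⁻⁸×(1221.75)⁴ = 1.26×10⁵ W/m².

I ≈ 1.26×10⁵ W/m²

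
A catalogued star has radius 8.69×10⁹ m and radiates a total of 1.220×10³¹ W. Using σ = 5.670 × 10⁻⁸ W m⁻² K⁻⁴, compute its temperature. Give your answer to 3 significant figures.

T ≈ 2.18×10⁴ K

Surface area A = 4πR² = 4π(8.69×10⁹ m)² = 9.48963×10²⁰ m².
P = σAT⁴ ⇒ T = (P/(σA))^(1/4) = (1.220×10³¹/(5.670×10⁻⁸×9.48963×10²⁰))^(1/4) = 2.18×10⁴ K.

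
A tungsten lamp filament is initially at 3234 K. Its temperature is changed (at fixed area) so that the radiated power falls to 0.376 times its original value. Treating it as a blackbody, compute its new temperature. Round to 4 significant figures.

T₂ ≈ 2532 K

P ∝ T⁴, so T₂/T₁ = (P₂/P₁)^(1/4) = (0.376)^(1/4) = 0.783063.
T₂ = 3234 × 0.783063 = 2532 K.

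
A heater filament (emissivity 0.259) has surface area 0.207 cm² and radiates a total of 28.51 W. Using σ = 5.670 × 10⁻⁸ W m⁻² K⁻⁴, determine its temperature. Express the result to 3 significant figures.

T ≈ 3.11×10³ K

Area A = 0.207 cm² = 2.07×10⁻⁵ m².
P = εσAT⁴ ⇒ T = (P/(εσA))^(1/4) = (28.51/(0.259×5.670×10⁻⁸×2.07×10⁻⁵))^(1/4) = 3.11×10³ K.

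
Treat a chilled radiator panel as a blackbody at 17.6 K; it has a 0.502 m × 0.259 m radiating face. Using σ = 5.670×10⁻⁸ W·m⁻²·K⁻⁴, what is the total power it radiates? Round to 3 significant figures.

P ≈ 7.07×10⁻⁴ W

Area A = 0.502 × 0.259 = 0.130018 m².
P = σAT⁴ = 5.670×10⁻⁸ × 0.130018 × (17.6)⁴ = 7.07×10⁻⁴ W.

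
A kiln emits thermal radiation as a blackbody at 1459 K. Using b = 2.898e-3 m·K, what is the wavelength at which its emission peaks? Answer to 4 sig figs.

Wien's displacement law: λ_max = b/T = (2.898×10⁻³ m·K)/(1459 K) = 1.9863×10⁻⁶ m.
That is 1986 nm, in the infrared range.

λ_max ≈ 1986 nm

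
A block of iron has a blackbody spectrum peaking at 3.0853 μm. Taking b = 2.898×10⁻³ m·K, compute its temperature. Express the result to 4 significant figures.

T ≈ 939.3 K

Wien's law gives T = b/λ_max = (2.898×10⁻³ m·K)/(3.0853×10⁻⁶ m) = 939.3 K.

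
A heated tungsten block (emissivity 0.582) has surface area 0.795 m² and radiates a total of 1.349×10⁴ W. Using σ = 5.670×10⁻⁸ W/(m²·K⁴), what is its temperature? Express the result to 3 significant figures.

T ≈ 847 K

Area A = 0.795 m².
P = εσAT⁴ ⇒ T = (P/(εσA))^(1/4) = (1.349×10⁴/(0.582×5.670×10⁻⁸×0.795))^(1/4) = 847 K.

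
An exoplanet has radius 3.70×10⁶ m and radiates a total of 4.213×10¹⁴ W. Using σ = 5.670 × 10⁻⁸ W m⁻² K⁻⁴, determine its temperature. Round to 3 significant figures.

T ≈ 81.1 K

Surface area A = 4πR² = 4π(3.70×10⁶ m)² = 1.72034×10¹⁴ m².
P = σAT⁴ ⇒ T = (P/(σA))^(1/4) = (4.213×10¹⁴/(5.670×10⁻⁸×1.72034×10¹⁴))^(1/4) = 81.1 K.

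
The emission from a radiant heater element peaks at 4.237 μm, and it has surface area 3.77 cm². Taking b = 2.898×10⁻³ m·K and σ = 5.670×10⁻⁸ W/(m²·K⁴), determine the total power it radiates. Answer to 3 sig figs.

Wien's law: T = b/λ_max = 2.898×10⁻³/4.237×10⁻⁶ = 683.975 K.
Area A = 3.77 cm² = 3.77×10⁻⁴ m².
Then P = σAT⁴ = 5.670×10⁻⁸×3.77×10⁻⁴×(683.975)⁴ = 4.68 W.

P ≈ 4.68 W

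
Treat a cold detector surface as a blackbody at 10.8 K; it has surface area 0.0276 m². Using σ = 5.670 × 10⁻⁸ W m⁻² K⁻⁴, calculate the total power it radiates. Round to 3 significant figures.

P ≈ 2.13×10⁻⁵ W

Area A = 0.0276 m².
P = σAT⁴ = 5.670×10⁻⁸ × 0.0276 × (10.8)⁴ = 2.13×10⁻⁵ W.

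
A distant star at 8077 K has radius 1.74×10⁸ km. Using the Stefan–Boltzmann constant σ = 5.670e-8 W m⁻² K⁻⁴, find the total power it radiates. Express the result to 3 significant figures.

Surface area A = 4πR² = 4π(1.74×10¹¹ m)² = 3.80459×10²³ m².
P = σAT⁴ = 5.670×10⁻⁸ × 3.80459×10²³ × (8077)⁴ = 9.18×10³¹ W.

P ≈ 9.18×10³¹ W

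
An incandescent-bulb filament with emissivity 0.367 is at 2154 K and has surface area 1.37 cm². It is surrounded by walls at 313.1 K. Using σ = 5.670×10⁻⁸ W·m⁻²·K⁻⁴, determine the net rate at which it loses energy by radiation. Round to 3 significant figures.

Area A = 1.37 cm² = 1.37×10⁻⁴ m².
Net radiated power P_net = εσA(T⁴ − T₀⁴) = 0.367×5.670×10⁻⁸×1.37×10⁻⁴×(2154⁴ − 313.1⁴).
T⁴ − T₀⁴ = 2.15270×10¹³ − 9.61020×10⁹ = 2.15174×10¹³ K⁴, so P_net = 61.3 W.

Net loss ≈ 61.3 W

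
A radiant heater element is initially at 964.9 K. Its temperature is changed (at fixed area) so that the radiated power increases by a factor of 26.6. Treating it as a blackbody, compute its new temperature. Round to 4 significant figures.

T₂ ≈ 2191 K

P ∝ T⁴, so T₂/T₁ = (P₂/P₁)^(1/4) = (26.6)^(1/4) = 2.27102.
T₂ = 964.9 × 2.27102 = 2191 K.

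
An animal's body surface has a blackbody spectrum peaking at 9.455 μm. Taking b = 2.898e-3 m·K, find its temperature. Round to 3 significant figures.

T ≈ 307 K

Wien's law gives T = b/λ_max = (2.898×10⁻³ m·K)/(9.455×10⁻⁶ m) = 307 K.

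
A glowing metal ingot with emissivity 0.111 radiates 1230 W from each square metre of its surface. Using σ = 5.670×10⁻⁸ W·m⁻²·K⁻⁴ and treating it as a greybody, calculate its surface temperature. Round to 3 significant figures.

I = εσT⁴, so T = (I/εσ)^(1/4) = (1230/(0.111×5.670×10⁻⁸))^(1/4) = 665 K.

T ≈ 665 K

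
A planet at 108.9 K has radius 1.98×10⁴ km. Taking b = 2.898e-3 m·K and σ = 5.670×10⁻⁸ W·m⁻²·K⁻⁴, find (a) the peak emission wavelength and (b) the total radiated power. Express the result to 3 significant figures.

λ_max ≈ 26.6 μm; P ≈ 3.93×10¹⁶ W

(a) λ_max = b/T = 2.898×10⁻³/108.9 = 2.661×10⁻⁵ m = 26.6 μm.
Surface area A = 4πR² = 4π(1.98×10⁷ m)² = 4.92652×10¹⁵ m².
(b) P = σAT⁴ = 5.670×10⁻⁸×4.92652×10¹⁵×(108.9)⁴ = 3.93×10¹⁶ W.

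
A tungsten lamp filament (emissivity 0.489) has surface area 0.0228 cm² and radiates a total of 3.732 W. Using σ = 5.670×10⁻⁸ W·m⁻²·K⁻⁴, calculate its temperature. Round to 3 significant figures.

T ≈ 2.77×10³ K

Area A = 0.0228 cm² = 2.28×10⁻⁶ m².
P = εσAT⁴ ⇒ T = (P/(εσA))^(1/4) = (3.732/(0.489×5.670×10⁻⁸×2.28×10⁻⁶))^(1/4) = 2.77×10³ K.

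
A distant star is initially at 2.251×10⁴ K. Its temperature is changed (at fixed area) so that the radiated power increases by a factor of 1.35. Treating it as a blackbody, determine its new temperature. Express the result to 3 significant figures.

T₂ ≈ 2.43×10⁴ K

P ∝ T⁴, so T₂/T₁ = (P₂/P₁)^(1/4) = (1.35)^(1/4) = 1.07791.
T₂ = 2.251×10⁴ × 1.07791 = 2.43×10⁴ K.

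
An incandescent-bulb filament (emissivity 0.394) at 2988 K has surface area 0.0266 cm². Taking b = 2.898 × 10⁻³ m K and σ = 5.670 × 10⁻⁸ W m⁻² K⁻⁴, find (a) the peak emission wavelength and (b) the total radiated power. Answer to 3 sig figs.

λ_max ≈ 0.970 μm; P ≈ 4.74 W

(a) λ_max = b/T = 2.898×10⁻³/2988 = 9.699×10⁻⁷ m = 0.970 μm.
Area A = 0.0266 cm² = 2.66×10⁻⁶ m².
(b) P = εσAT⁴ = 0.394×5.670×10⁻⁸×2.66×10⁻⁶×(2988)⁴ = 4.74 W.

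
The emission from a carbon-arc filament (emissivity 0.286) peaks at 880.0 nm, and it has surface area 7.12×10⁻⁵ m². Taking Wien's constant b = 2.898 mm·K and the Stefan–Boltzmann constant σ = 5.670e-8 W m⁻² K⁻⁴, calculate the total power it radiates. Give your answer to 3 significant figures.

P ≈ 136 W

Wien's law: T = b/λ_max = 2.898×10⁻³/8.800×10⁻⁷ = 3293.18 K.
Area A = 7.12×10⁻⁵ m².
Then P = εσAT⁴ = 0.286×5.670×10⁻⁸×7.12×10⁻⁵×(3293.18)⁴ = 136 W.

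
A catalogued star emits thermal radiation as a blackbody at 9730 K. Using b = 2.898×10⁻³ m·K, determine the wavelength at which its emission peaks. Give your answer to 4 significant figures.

λ_max ≈ 297.8 nm

Wien's displacement law: λ_max = b/T = (2.898×10⁻³ m·K)/(9730 K) = 2.9784×10⁻⁷ m.
That is 297.8 nm, in the ultraviolet range.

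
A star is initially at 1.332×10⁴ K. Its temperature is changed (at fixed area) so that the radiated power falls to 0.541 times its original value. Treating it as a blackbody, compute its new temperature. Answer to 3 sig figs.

T₂ ≈ 1.14×10⁴ K

P ∝ T⁴, so T₂/T₁ = (P₂/P₁)^(1/4) = (0.541)^(1/4) = 0.857629.
T₂ = 1.332×10⁴ × 0.857629 = 1.14×10⁴ K.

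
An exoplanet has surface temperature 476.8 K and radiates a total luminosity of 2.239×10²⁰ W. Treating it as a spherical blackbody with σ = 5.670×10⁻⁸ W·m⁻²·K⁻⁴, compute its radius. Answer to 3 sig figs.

L = 4πR²σT⁴ ⇒ R = √(L/(4πσT⁴)).
σT⁴ = 2930.41 W/m², so R = √(2.239×10²⁰/(4π×2930.41)) = 7.80×10⁷ m.

R ≈ 7.80×10⁷ m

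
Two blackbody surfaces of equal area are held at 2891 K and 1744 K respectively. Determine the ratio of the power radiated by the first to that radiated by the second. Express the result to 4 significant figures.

With equal areas, P₁/P₂ = (T₁/T₂)⁴ = (2891/1744)⁴ = 7.551.

P₁/P₂ ≈ 7.551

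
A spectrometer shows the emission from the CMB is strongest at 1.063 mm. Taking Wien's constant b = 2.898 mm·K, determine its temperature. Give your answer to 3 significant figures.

T ≈ 2.73 K

Wien's law gives T = b/λ_max = (2.898×10⁻³ m·K)/(1.063×10⁻³ m) = 2.73 K.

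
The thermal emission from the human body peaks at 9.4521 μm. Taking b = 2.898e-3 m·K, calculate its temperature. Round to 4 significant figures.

Wien's law gives T = b/λ_max = (2.898×10⁻³ m·K)/(9.4521×10⁻⁶ m) = 306.6 K.

T ≈ 306.6 K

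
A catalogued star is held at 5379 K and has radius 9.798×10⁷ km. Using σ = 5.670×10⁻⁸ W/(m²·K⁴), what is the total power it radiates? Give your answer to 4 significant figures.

Surface area A = 4πR² = 4π(9.798×10¹⁰ m)² = 1.20638×10²³ m².
P = σAT⁴ = 5.670×10⁻⁸ × 1.20638×10²³ × (5379)⁴ = 5.726×10³⁰ W.

P ≈ 5.726×10³⁰ W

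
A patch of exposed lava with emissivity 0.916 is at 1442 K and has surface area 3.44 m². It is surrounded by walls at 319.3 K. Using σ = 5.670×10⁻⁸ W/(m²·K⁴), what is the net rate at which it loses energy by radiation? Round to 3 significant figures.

Area A = 3.44 m².
Net radiated power P_net = εσA(T⁴ − T₀⁴) = 0.916×5.670×10⁻⁸×3.44×(1442⁴ − 319.3⁴).
T⁴ − T₀⁴ = 4.32375×10¹² − 1.03943×10¹⁰ = 4.31336×10¹² K⁴, so P_net = 7.71×10⁵ W.

Net loss ≈ 7.71×10⁵ W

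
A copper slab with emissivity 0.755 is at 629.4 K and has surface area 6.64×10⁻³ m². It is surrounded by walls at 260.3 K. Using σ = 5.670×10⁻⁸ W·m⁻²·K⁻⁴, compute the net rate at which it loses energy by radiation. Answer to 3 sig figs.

Net loss ≈ 43.3 W

Area A = 6.64×10⁻³ m².
Net radiated power P_net = εσA(T⁴ − T₀⁴) = 0.755×5.670×10⁻⁸×6.64×10⁻³×(629.4⁴ − 260.3⁴).
T⁴ − T₀⁴ = 1.56930×10¹¹ − 4.59089×10⁹ = 1.52339×10¹¹ K⁴, so P_net = 43.3 W.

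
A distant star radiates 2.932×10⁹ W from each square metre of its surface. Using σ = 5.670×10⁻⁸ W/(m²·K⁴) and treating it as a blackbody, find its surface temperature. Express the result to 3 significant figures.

I = σT⁴, so T = (I/σ)^(1/4) = (2.932×10⁹/(5.670×10⁻⁸))^(1/4) = 1.51×10⁴ K.

T ≈ 1.51×10⁴ K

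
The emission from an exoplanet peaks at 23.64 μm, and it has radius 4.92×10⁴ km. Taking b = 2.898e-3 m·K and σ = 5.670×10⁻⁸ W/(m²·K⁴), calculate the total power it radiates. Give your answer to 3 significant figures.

P ≈ 3.90×10¹⁷ W

Wien's law: T = b/λ_max = 2.898×10⁻³/2.364×10⁻⁵ = 122.589 K.
Surface area A = 4πR² = 4π(4.92×10⁷ m)² = 3.04187×10¹⁶ m².
Then P = σAT⁴ = 5.670×10⁻⁸×3.04187×10¹⁶×(122.589)⁴ = 3.90×10¹⁷ W.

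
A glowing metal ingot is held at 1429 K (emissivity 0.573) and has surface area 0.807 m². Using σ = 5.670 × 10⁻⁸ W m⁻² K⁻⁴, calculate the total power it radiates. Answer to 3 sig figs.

Area A = 0.807 m².
P = εσAT⁴ = 0.573 × 5.670×10⁻⁸ × 0.807 × (1429)⁴ = 1.09×10⁵ W.

P ≈ 1.09×10⁵ W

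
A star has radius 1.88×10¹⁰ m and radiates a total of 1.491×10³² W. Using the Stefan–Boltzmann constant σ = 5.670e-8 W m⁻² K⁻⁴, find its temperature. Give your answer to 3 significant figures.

T ≈ 2.77×10⁴ K

Surface area A = 4πR² = 4π(1.88×10¹⁰ m)² = 4.44146×10²¹ m².
P = σAT⁴ ⇒ T = (P/(σA))^(1/4) = (1.491×10³²/(5.670×10⁻⁸×4.44146×10²¹))^(1/4) = 2.77×10⁴ K.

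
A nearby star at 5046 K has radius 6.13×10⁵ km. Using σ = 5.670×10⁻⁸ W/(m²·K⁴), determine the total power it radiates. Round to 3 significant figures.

P ≈ 1.74×10²⁶ W

Surface area A = 4πR² = 4π(6.13×10⁸ m)² = 4.72205×10¹⁸ m².
P = σAT⁴ = 5.670×10⁻⁸ × 4.72205×10¹⁸ × (5046)⁴ = 1.74×10²⁶ W.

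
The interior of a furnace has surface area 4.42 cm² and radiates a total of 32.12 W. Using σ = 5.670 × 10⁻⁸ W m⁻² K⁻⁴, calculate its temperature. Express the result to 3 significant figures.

Area A = 4.42 cm² = 4.42×10⁻⁴ m².
P = σAT⁴ ⇒ T = (P/(σA))^(1/4) = (32.12/(5.670×10⁻⁸×4.42×10⁻⁴))^(1/4) = 1.06×10³ K.

T ≈ 1.06×10³ K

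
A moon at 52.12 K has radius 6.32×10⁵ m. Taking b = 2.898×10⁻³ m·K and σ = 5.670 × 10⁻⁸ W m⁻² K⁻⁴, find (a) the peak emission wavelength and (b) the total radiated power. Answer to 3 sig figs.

(a) λ_max = b/T = 2.898×10⁻³/52.12 = 5.560×10⁻⁵ m = 55.6 μm.
Surface area A = 4πR² = 4π(6.32×10⁵ m)² = 5.01931×10¹² m².
(b) P = σAT⁴ = 5.670×10⁻⁸×5.01931×10¹²×(52.12)⁴ = 2.10×10¹² W.

λ_max ≈ 55.6 μm; P ≈ 2.10×10¹² W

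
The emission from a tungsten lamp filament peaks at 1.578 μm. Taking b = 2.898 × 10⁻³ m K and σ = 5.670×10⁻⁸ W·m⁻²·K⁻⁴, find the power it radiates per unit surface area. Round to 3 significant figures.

Wien's law: T = b/λ_max = 2.898×10⁻³/1.578×10⁻⁶ = 1836.50 K.
Then I = σT⁴ = 5.670×10⁻⁸×(1836.50)⁴ = 6.45×10⁵ W/m².

I ≈ 6.45×10⁵ W/m²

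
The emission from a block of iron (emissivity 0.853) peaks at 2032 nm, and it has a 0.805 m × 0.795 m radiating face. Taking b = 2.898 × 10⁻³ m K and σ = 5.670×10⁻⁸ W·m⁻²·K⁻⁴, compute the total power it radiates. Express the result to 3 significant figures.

Wien's law: T = b/λ_max = 2.898×10⁻³/2.032×10⁻⁶ = 1426.18 K.
Area A = 0.805 × 0.795 = 0.639975 m².
Then P = εσAT⁴ = 0.853×5.670×10⁻⁸×0.639975×(1426.18)⁴ = 1.28×10⁵ W.

P ≈ 1.28×10⁵ W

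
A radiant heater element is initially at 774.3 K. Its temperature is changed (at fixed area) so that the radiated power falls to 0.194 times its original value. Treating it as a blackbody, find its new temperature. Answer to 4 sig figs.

T₂ ≈ 513.9 K

P ∝ T⁴, so T₂/T₁ = (P₂/P₁)^(1/4) = (0.194)^(1/4) = 0.663667.
T₂ = 774.3 × 0.663667 = 513.9 K.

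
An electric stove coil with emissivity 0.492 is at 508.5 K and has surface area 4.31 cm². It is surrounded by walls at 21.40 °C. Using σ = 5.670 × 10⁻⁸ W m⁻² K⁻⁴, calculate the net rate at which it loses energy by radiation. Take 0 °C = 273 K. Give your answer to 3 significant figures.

Net loss ≈ 0.714 W

Surroundings: T = 21.40 °C + 273 = 294.40 K.
Area A = 4.31 cm² = 4.31×10⁻⁴ m².
Net radiated power P_net = εσA(T⁴ − T₀⁴) = 0.492×5.670×10⁻⁸×4.31×10⁻⁴×(508.5⁴ − 294.40⁴).
T⁴ − T₀⁴ = 6.68596×10¹⁰ − 7.51192×10⁹ = 5.93477×10¹⁰ K⁴, so P_net = 0.714 W.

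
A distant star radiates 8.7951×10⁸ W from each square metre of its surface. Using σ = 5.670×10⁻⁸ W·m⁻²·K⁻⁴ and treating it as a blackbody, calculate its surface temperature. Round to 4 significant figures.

I = σT⁴, so T = (I/σ)^(1/4) = (8.7951×10⁸/(5.670×10⁻⁸))^(1/4) = 1.116×10⁴ K.

T ≈ 1.116×10⁴ K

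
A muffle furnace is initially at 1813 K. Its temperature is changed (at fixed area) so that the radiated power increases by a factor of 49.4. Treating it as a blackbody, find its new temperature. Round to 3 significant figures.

T₂ ≈ 4.81×10³ K

P ∝ T⁴, so T₂/T₁ = (P₂/P₁)^(1/4) = (49.4)^(1/4) = 2.65113.
T₂ = 1813 × 2.65113 = 4.81×10³ K.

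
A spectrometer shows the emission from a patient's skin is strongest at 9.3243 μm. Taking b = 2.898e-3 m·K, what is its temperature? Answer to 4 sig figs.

Wien's law gives T = b/λ_max = (2.898×10⁻³ m·K)/(9.3243×10⁻⁶ m) = 310.8 K.

T ≈ 310.8 K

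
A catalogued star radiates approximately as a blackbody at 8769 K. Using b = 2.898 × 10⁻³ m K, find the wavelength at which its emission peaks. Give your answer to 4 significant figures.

Wien's displacement law: λ_max = b/T = (2.898×10⁻³ m·K)/(8769 K) = 3.3048×10⁻⁷ m.
That is 0.3305 μm, in the ultraviolet range.

λ_max ≈ 0.3305 μm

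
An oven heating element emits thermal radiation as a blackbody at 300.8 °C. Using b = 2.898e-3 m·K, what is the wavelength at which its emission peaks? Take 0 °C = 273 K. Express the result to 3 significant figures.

λ_max ≈ 5.05 μm

T = 300.8 °C + 273 = 573.8 K.
Wien's displacement law: λ_max = b/T = (2.898×10⁻³ m·K)/(573.8 K) = 5.051×10⁻⁶ m.
That is 5.05 μm, in the infrared range.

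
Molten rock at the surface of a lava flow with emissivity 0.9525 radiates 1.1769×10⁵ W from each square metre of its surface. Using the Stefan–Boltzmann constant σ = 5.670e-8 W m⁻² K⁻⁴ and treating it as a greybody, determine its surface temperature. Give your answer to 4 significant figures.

T ≈ 1215 K

I = εσT⁴, so T = (I/εσ)^(1/4) = (1.1769×10⁵/(0.9525×5.670×10⁻⁸))^(1/4) = 1215 K.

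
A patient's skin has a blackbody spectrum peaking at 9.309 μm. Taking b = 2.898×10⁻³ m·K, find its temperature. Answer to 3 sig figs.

Wien's law gives T = b/λ_max = (2.898×10⁻³ m·K)/(9.309×10⁻⁶ m) = 311 K.

T ≈ 311 K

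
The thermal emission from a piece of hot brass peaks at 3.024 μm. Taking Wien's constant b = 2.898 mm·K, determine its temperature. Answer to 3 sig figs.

T ≈ 958 K

Wien's law gives T = b/λ_max = (2.898×10⁻³ m·K)/(3.024×10⁻⁶ m) = 958 K.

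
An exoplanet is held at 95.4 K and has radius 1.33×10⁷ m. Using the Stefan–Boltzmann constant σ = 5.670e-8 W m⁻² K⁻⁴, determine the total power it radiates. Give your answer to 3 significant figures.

Surface area A = 4πR² = 4π(1.33×10⁷ m)² = 2.22287×10¹⁵ m².
P = σAT⁴ = 5.670×10⁻⁸ × 2.22287×10¹⁵ × (95.4)⁴ = 1.04×10¹⁶ W.

P ≈ 1.04×10¹⁶ W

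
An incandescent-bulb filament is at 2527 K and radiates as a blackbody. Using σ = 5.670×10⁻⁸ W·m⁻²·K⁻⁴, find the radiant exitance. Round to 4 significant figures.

I ≈ 2.312×10⁶ W/m²

Stefan–Boltzmann: I = σT⁴ = 5.670×10⁻⁸ × (2527)⁴ = 2.312×10⁶ W/m².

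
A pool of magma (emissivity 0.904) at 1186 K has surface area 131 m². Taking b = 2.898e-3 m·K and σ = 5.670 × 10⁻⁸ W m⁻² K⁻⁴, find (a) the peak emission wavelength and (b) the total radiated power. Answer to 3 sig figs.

(a) λ_max = b/T = 2.898×10⁻³/1186 = 2.444×10⁻⁶ m = 2.44×10³ nm.
Area A = 131 m².
(b) P = εσAT⁴ = 0.904×5.670×10⁻⁸×131×(1186)⁴ = 1.33×10⁷ W.

λ_max ≈ 2.44×10³ nm; P ≈ 1.33×10⁷ W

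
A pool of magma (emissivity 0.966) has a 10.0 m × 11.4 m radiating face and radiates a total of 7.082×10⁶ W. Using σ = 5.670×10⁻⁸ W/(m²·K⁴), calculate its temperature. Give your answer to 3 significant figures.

Area A = 10.0 × 11.4 = 114 m².
P = εσAT⁴ ⇒ T = (P/(εσA))^(1/4) = (7.082×10⁶/(0.966×5.670×10⁻⁸×114))^(1/4) = 1.03×10³ K.

T ≈ 1.03×10³ K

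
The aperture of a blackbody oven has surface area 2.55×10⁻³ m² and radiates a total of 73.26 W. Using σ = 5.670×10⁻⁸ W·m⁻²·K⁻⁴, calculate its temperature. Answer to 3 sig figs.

Area A = 2.55×10⁻³ m².
P = σAT⁴ ⇒ T = (P/(σA))^(1/4) = (73.26/(5.670×10⁻⁸×2.55×10⁻³))^(1/4) = 844 K.

T ≈ 844 K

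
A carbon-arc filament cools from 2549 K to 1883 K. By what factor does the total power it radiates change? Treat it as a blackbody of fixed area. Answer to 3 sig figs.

P₂/P₁ ≈ 0.298

P ∝ T⁴, so P₂/P₁ = (T₂/T₁)⁴ = (1883/2549)⁴ = (0.738721)⁴ = 0.298.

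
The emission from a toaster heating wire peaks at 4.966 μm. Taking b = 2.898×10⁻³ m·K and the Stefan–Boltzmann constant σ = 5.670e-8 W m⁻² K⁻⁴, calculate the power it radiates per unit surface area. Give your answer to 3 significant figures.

Wien's law: T = b/λ_max = 2.898×10⁻³/4.966×10⁻⁶ = 583.568 K.
Then I = σT⁴ = 5.670×10⁻⁸×(583.568)⁴ = 6.58×10³ W/m².

I ≈ 6.58×10³ W/m²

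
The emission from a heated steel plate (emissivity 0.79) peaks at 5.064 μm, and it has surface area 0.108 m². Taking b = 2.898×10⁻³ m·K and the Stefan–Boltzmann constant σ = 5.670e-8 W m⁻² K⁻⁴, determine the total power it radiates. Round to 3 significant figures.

P ≈ 519 W

Wien's law: T = b/λ_max = 2.898×10⁻³/5.064×10⁻⁶ = 572.275 K.
Area A = 0.108 m².
Then P = εσAT⁴ = 0.79×5.670×10⁻⁸×0.108×(572.275)⁴ = 519 W.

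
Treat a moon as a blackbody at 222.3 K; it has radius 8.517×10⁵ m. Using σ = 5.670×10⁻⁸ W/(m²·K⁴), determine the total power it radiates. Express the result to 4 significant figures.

P ≈ 1.262×10¹⁵ W

Surface area A = 4πR² = 4π(8.517×10⁵ m)² = 9.11556×10¹² m².
P = σAT⁴ = 5.670×10⁻⁸ × 9.11556×10¹² × (222.3)⁴ = 1.262×10¹⁵ W.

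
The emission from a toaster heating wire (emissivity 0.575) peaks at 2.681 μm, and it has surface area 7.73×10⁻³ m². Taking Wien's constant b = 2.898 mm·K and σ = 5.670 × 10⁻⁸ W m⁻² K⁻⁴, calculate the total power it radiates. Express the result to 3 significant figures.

P ≈ 344 W

Wien's law: T = b/λ_max = 2.898×10⁻³/2.681×10⁻⁶ = 1080.94 K.
Area A = 7.73×10⁻³ m².
Then P = εσAT⁴ = 0.575×5.670×10⁻⁸×7.73×10⁻³×(1080.94)⁴ = 344 W.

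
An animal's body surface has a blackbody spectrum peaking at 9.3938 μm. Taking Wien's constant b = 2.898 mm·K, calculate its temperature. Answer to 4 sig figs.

Wien's law gives T = b/λ_max = (2.898×10⁻³ m·K)/(9.3938×10⁻⁶ m) = 308.5 K.

T ≈ 308.5 K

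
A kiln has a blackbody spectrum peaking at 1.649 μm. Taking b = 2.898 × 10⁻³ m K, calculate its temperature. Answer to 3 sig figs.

Wien's law gives T = b/λ_max = (2.898×10⁻³ m·K)/(1.649×10⁻⁶ m) = 1.76×10³ K.

T ≈ 1.76×10³ K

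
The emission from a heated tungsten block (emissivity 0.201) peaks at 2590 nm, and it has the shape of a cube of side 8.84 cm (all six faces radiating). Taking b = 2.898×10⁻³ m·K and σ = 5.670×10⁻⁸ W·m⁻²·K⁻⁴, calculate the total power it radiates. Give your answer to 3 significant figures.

Wien's law: T = b/λ_max = 2.898×10⁻³/2.590×10⁻⁶ = 1118.92 K.
Area A = 6s² = 6×(0.0884 m)² = 0.0468874 m².
Then P = εσAT⁴ = 0.201×5.670×10⁻⁸×0.0468874×(1118.92)⁴ = 838 W.

P ≈ 838 W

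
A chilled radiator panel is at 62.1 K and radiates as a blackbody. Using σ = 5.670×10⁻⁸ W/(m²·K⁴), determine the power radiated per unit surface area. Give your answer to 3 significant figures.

Stefan–Boltzmann: I = σT⁴ = 5.670×10⁻⁸ × (62.1)⁴ = 0.843 W/m².

I ≈ 0.843 W/m²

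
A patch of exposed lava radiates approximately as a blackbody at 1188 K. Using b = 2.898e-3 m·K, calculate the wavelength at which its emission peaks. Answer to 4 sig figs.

λ_max ≈ 2.439 μm

Wien's displacement law: λ_max = b/T = (2.898×10⁻³ m·K)/(1188 K) = 2.4394×10⁻⁶ m.
That is 2.439 μm, in the infrared range.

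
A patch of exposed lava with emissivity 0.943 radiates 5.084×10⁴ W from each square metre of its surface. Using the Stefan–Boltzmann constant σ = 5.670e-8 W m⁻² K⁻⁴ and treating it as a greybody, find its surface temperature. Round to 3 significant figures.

T ≈ 987 K

I = εσT⁴, so T = (I/εσ)^(1/4) = (5.084×10⁴/(0.943×5.670×10⁻⁸))^(1/4) = 987 K.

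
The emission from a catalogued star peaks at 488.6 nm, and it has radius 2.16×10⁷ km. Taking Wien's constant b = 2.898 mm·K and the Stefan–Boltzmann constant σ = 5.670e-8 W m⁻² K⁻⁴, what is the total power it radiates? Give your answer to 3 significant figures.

P ≈ 4.11×10²⁹ W

Wien's law: T = b/λ_max = 2.898×10⁻³/4.886×10⁻⁷ = 5931.23 K.
Surface area A = 4πR² = 4π(2.16×10¹⁰ m)² = 5.86297×10²¹ m².
Then P = σAT⁴ = 5.670×10⁻⁸×5.86297×10²¹×(5931.23)⁴ = 4.11×10²⁹ W.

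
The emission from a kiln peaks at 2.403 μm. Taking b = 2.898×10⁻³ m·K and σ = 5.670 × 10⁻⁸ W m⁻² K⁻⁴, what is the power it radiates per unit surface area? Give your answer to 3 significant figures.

I ≈ 1.20×10⁵ W/m²

Wien's law: T = b/λ_max = 2.898×10⁻³/2.403×10⁻⁶ = 1205.99 K.
Then I = σT⁴ = 5.670×10⁻⁸×(1205.99)⁴ = 1.20×10⁵ W/m².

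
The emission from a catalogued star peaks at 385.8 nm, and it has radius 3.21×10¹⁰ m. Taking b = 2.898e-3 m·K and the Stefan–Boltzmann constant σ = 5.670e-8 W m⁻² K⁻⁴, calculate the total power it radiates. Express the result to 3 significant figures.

P ≈ 2.34×10³⁰ W

Wien's law: T = b/λ_max = 2.898×10⁻³/3.858×10⁻⁷ = 7511.66 K.
Surface area A = 4πR² = 4π(3.21×10¹⁰ m)² = 1.29485×10²² m².
Then P = σAT⁴ = 5.670×10⁻⁸×1.29485×10²²×(7511.66)⁴ = 2.34×10³⁰ W.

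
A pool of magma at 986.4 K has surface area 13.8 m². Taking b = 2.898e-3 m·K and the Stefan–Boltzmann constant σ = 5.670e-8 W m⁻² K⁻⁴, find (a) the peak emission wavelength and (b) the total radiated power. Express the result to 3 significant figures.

(a) λ_max = b/T = 2.898×10⁻³/986.4 = 2.938×10⁻⁶ m = 2.94×10³ nm.
Area A = 13.8 m².
(b) P = σAT⁴ = 5.670×10⁻⁸×13.8×(986.4)⁴ = 7.41×10⁵ W.

λ_max ≈ 2.94×10³ nm; P ≈ 7.41×10⁵ W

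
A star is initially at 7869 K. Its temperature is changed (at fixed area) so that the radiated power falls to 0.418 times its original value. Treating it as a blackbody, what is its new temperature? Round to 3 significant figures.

T₂ ≈ 6.33×10³ K

P ∝ T⁴, so T₂/T₁ = (P₂/P₁)^(1/4) = (0.418)^(1/4) = 0.804070.
T₂ = 7869 × 0.804070 = 6.33×10³ K.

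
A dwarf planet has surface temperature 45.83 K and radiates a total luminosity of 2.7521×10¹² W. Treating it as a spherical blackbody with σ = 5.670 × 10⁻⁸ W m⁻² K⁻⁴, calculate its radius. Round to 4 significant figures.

R ≈ 9.357×10⁵ m

L = 4πR²σT⁴ ⇒ R = √(L/(4πσT⁴)).
σT⁴ = 0.250140 W/m², so R = √(2.7521×10¹²/(4π×0.250140)) = 9.357×10⁵ m.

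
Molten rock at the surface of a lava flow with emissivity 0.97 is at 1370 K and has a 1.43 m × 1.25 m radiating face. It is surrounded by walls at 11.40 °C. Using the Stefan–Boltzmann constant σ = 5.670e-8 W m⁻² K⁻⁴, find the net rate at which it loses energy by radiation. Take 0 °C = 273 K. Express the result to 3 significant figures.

Surroundings: T = 11.40 °C + 273 = 284.40 K.
Area A = 1.43 × 1.25 = 1.7875 m².
Net radiated power P_net = εσA(T⁴ − T₀⁴) = 0.97×5.670×10⁻⁸×1.7875×(1370⁴ − 284.40⁴).
T⁴ − T₀⁴ = 3.52275×10¹² − 6.54212×10⁹ = 3.51621×10¹² K⁴, so P_net = 3.46×10⁵ W.

Net loss ≈ 3.46×10⁵ W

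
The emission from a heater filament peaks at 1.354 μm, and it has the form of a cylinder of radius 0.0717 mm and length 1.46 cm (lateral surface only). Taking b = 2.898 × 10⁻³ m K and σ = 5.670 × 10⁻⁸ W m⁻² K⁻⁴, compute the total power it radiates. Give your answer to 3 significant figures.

P ≈ 7.83 W

Wien's law: T = b/λ_max = 2.898×10⁻³/1.354×10⁻⁶ = 2140.32 K.
Lateral area A = 2πrL = 2π×7.17×10⁻⁵×0.0146 = 6.57736×10⁻⁶ m².
Then P = σAT⁴ = 5.670×10⁻⁸×6.57736×10⁻⁶×(2140.32)⁴ = 7.83 W.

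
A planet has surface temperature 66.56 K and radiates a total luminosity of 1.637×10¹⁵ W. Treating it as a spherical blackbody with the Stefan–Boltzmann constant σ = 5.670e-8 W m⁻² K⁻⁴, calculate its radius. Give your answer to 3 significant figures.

L = 4πR²σT⁴ ⇒ R = √(L/(4πσT⁴)).
σT⁴ = 1.11285 W/m², so R = √(1.637×10¹⁵/(4π×1.11285)) = 1.08×10⁷ m.

R ≈ 1.08×10⁷ m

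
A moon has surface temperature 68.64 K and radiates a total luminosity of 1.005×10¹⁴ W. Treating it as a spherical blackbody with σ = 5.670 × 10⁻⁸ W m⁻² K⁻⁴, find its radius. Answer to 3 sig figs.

R ≈ 2.52×10⁶ m

L = 4πR²σT⁴ ⇒ R = √(L/(4πσT⁴)).
σT⁴ = 1.25861 W/m², so R = √(1.005×10¹⁴/(4π×1.25861)) = 2.52×10⁶ m.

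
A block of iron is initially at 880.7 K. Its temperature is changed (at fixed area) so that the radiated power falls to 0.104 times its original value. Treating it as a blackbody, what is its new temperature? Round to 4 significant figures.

T₂ ≈ 500.1 K

P ∝ T⁴, so T₂/T₁ = (P₂/P₁)^(1/4) = (0.104)^(1/4) = 0.567882.
T₂ = 880.7 × 0.567882 = 500.1 K.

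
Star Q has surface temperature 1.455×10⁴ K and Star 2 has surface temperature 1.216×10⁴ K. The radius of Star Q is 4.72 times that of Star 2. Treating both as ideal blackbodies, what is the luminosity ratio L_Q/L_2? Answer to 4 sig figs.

L ∝ R²T⁴, so L_Q/L_2 = (R_Q/R_2)²(T_Q/T_2)⁴ = (4.72)² × (1.455×10⁴/1.216×10⁴)⁴ = 22.2784 × 2.04983 = 45.67.

L_Q/L_2 ≈ 45.67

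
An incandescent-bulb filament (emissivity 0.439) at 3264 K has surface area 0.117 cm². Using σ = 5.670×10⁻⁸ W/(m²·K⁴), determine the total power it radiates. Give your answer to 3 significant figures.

P ≈ 33.1 W

Area A = 0.117 cm² = 1.17×10⁻⁵ m².
P = εσAT⁴ = 0.439 × 5.670×10⁻⁸ × 1.17×10⁻⁵ × (3264)⁴ = 33.1 W.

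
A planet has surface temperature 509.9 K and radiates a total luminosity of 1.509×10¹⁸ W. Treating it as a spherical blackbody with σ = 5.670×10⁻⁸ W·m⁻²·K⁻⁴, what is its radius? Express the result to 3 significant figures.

L = 4πR²σT⁴ ⇒ R = √(L/(4πσT⁴)).
σT⁴ = 3832.86 W/m², so R = √(1.509×10¹⁸/(4π×3832.86)) = 5.60×10⁶ m.

R ≈ 5.60×10⁶ m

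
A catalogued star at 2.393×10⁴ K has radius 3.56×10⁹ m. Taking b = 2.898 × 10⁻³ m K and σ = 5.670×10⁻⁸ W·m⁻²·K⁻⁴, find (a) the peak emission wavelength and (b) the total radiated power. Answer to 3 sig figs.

(a) λ_max = b/T = 2.898×10⁻³/2.393×10⁴ = 1.211×10⁻⁷ m = 121 nm.
Surface area A = 4πR² = 4π(3.56×10⁹ m)² = 1.59261×10²⁰ m².
(b) P = σAT⁴ = 5.670×10⁻⁸×1.59261×10²⁰×(2.393×10⁴)⁴ = 2.96×10³⁰ W.

λ_max ≈ 121 nm; P ≈ 2.96×10³⁰ W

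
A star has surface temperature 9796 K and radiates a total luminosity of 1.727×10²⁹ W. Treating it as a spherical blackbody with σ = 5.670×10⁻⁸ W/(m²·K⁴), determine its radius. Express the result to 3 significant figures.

L = 4πR²σT⁴ ⇒ R = √(L/(4πσT⁴)).
σT⁴ = 5.22129×10⁸ W/m², so R = √(1.727×10²⁹/(4π×5.22129×10⁸)) = 5.13×10⁹ m.

R ≈ 5.13×10⁹ m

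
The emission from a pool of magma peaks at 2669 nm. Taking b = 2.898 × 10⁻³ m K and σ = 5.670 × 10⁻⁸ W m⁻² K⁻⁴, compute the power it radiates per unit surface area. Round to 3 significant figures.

I ≈ 7.88×10⁴ W/m²

Wien's law: T = b/λ_max = 2.898×10⁻³/2.669×10⁻⁶ = 1085.80 K.
Then I = σT⁴ = 5.670×10⁻⁸×(1085.80)⁴ = 7.88×10⁴ W/m².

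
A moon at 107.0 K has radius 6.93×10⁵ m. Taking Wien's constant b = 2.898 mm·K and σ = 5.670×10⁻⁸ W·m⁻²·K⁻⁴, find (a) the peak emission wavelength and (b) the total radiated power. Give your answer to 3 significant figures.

λ_max ≈ 27.1 μm; P ≈ 4.49×10¹³ W

(a) λ_max = b/T = 2.898×10⁻³/107.0 = 2.708×10⁻⁵ m = 27.1 μm.
Surface area A = 4πR² = 4π(6.93×10⁵ m)² = 6.03499×10¹² m².
(b) P = σAT⁴ = 5.670×10⁻⁸×6.03499×10¹²×(107.0)⁴ = 4.49×10¹³ W.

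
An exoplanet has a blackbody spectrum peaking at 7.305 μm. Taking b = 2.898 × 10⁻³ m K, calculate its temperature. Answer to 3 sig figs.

Wien's law gives T = b/λ_max = (2.898×10⁻³ m·K)/(7.305×10⁻⁶ m) = 397 K.

T ≈ 397 K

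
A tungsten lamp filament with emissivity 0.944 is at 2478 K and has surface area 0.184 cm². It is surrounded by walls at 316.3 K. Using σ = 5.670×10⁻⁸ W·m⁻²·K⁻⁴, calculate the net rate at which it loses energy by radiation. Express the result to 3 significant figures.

Area A = 0.184 cm² = 1.84×10⁻⁵ m².
Net radiated power P_net = εσA(T⁴ − T₀⁴) = 0.944×5.670×10⁻⁸×1.84×10⁻⁵×(2478⁴ − 316.3⁴).
T⁴ − T₀⁴ = 3.77055×10¹³ − 1.00091×10¹⁰ = 3.76955×10¹³ K⁴, so P_net = 37.1 W.

Net loss ≈ 37.1 W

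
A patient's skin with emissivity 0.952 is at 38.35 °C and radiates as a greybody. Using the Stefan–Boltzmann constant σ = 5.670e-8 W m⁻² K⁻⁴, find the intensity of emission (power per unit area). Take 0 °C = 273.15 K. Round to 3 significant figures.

I ≈ 508 W/m²

T = 38.35 °C + 273.15 = 311.50 K.
Stefan–Boltzmann: I = εσT⁴ = 0.952 × 5.670×10⁻⁸ × (311.50)⁴ = 508 W/m².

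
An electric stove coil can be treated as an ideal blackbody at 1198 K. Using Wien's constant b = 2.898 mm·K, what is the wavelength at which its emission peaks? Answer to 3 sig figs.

Wien's displacement law: λ_max = b/T = (2.898×10⁻³ m·K)/(1198 K) = 2.419×10⁻⁶ m.
That is 2.42×10³ nm, in the infrared range.

λ_max ≈ 2.42×10³ nm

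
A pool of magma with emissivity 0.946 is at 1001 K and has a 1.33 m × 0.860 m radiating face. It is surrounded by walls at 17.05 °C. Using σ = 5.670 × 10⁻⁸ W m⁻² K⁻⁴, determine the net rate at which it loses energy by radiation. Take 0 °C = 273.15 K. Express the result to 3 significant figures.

Surroundings: T = 17.05 °C + 273.15 = 290.20 K.
Area A = 1.33 × 0.860 = 1.1438 m².
Net radiated power P_net = εσA(T⁴ − T₀⁴) = 0.946×5.670×10⁻⁸×1.1438×(1001⁴ − 290.20⁴).
T⁴ − T₀⁴ = 1.00401×10¹² − 7.09234×10⁹ = 9.96918×10¹¹ K⁴, so P_net = 6.12×10⁴ W.

Net loss ≈ 6.12×10⁴ W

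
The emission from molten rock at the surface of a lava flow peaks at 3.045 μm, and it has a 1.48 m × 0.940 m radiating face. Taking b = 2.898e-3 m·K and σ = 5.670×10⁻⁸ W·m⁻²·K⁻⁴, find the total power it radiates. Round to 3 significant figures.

P ≈ 6.47×10⁴ W

Wien's law: T = b/λ_max = 2.898×10⁻³/3.045×10⁻⁶ = 951.724 K.
Area A = 1.48 × 0.940 = 1.3912 m².
Then P = σAT⁴ = 5.670×10⁻⁸×1.3912×(951.724)⁴ = 6.47×10⁴ W.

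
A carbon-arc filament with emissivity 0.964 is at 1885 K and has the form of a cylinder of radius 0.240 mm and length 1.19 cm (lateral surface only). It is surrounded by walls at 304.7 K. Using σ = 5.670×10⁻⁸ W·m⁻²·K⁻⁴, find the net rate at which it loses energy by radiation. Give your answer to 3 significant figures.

Lateral area A = 2πrL = 2π×2.40×10⁻⁴×0.0119 = 1.79448×10⁻⁵ m².
Net radiated power P_net = εσA(T⁴ − T₀⁴) = 0.964×5.670×10⁻⁸×1.79448×10⁻⁵×(1885⁴ − 304.7⁴).
T⁴ − T₀⁴ = 1.26254×10¹³ − 8.61965×10⁹ = 1.26168×10¹³ K⁴, so P_net = 12.4 W.

Net loss ≈ 12.4 W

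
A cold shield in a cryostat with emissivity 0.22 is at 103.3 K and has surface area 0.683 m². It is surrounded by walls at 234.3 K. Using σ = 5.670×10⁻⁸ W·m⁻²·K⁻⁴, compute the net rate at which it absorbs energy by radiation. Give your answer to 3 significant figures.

Net gain ≈ 24.7 W

Area A = 0.683 m².
Net radiated power P_net = εσA(T⁴ − T₀⁴) = 0.22×5.670×10⁻⁸×0.683×(103.3⁴ − 234.3⁴).
T⁴ − T₀⁴ = 1.13868×10⁸ − 3.01362×10⁹ = -2.89975×10⁹ K⁴, so P_net = -24.7 W — negative, meaning a net gain of 24.7 W.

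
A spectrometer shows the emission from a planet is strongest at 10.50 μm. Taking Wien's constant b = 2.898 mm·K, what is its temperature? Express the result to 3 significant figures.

Wien's law gives T = b/λ_max = (2.898×10⁻³ m·K)/(1.050×10⁻⁵ m) = 276 K.

T ≈ 276 K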